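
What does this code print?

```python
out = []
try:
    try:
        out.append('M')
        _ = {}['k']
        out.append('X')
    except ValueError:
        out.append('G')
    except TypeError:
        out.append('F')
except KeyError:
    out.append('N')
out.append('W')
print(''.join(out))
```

Execution trace: 'M' (try body) → 'N' (outer except KeyError) → 'W' (after the try/except). Output: MNW

Answer: MNW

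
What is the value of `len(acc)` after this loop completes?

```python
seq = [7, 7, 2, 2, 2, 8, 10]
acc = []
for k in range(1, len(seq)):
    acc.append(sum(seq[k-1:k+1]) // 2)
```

Number of 2-element averages
`acc` takes the values: [] → [7] → [7, 4] → [7, 4, 2] → [7, 4, 2, 2] → [7, 4, 2, 2, 5] → [7, 4, 2, 2, 5, 9]
So `len(acc)` = 6

Answer: 6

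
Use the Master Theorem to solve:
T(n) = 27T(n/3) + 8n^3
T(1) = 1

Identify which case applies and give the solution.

a=27, b=3, f(n)=8n^3. log_3(27) = 3. Since c=3 = 3, Case 2 applies: T(n) = Θ(n^log_b(a) · log n) = O(n^3 log n).

Answer: O(n^3 log n) - Case 2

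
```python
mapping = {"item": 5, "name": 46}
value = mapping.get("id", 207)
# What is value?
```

Trace:
`mapping = {"item": 5, "name": 46}` → mapping = {'item': 5, 'name': 46}
`value = mapping.get("id", 207)` → value = 207
So value = 207

Answer: 207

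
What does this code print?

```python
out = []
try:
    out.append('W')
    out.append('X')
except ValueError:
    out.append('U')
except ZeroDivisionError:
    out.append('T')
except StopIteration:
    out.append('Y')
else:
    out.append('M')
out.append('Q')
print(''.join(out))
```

Execution trace: 'W' (try body) → 'X' (try body, no exception) → 'M' (else) → 'Q' (after the try/except). Output: WXMQ

Answer: WXMQ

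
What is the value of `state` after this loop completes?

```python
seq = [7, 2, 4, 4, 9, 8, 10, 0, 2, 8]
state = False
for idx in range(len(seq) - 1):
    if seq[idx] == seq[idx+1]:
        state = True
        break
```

Check consecutive duplicates in [7, 2, 4, 4, 9, 8, 10, 0, 2, 8]
`state` takes the values: False → True

Answer: True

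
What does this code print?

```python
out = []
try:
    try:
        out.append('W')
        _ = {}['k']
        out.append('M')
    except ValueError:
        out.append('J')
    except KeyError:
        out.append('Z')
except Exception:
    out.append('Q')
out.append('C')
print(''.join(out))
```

Execution trace: 'W' (inner try body) → 'Z' (inner except KeyError) → 'C' (after the try/except). Output: WZC

Answer: WZC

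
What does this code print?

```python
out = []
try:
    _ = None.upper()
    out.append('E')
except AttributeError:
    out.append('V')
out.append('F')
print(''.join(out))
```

Execution trace: 'V' (except AttributeError) → 'F' (after the try/except). Output: VF

Answer: VF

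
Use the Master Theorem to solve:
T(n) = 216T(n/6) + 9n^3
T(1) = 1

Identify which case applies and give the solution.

a=216, b=6, f(n)=9n^3. log_6(216) = 3. Since c=3 = 3, Case 2 applies: T(n) = Θ(n^log_b(a) · log n) = O(n^3 log n).

Answer: O(n^3 log n) - Case 2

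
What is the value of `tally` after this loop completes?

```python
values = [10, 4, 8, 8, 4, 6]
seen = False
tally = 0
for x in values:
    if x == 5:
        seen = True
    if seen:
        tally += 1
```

Count elements after first 5 in [10, 4, 8, 8, 4, 6]
`tally` takes the values: 0

Answer: 0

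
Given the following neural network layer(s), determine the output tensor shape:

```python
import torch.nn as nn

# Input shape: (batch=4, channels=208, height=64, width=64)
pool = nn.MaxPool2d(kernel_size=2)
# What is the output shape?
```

Input: (4, 208, 64, 64) -> Output: (4, 208, 32, 32)

Answer: (4, 208, 32, 32)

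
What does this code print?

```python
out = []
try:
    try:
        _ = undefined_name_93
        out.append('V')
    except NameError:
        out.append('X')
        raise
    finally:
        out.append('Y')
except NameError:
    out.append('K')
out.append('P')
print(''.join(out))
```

Execution trace: 'X' (inner except NameError) → 'Y' (inner finally) → 'K' (outer except NameError) → 'P' (after the try/except). Output: XYKP

Answer: XYKP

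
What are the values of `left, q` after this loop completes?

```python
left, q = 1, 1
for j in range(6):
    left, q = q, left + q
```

Fibonacci: after 6 iterations
`left, q` takes the values: (1, 1) → (1, 2) → (2, 3) → (3, 5) → (5, 8) → (8, 13) → (13, 21)

Answer: 13, 21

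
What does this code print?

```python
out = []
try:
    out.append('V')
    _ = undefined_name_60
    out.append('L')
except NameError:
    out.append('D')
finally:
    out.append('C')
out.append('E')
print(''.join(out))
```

Execution trace: 'V' (try body) → 'D' (except NameError) → 'C' (finally) → 'E' (after the try/except). Output: VDCE

Answer: VDCE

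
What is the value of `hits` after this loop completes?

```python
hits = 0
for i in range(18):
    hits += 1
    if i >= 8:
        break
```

Loop breaks when i reaches 8, hits is 9
`hits` takes the values: 0 → 1 → 2 → 3 → 4 → 5 → 6 → 7 → 8 → 9

Answer: 9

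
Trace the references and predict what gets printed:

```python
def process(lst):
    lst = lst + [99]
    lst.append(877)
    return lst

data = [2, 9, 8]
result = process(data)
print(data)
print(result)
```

Key concept: rebinding parameter vs mutation.
Step by step:
`data = [2, 9, 8]` → data = [2, 9, 8]
`result = process(data)` → result = [2, 9, 8, 99, 877]
`print(data)` → prints [2, 9, 8]
`print(result)` → prints [2, 9, 8, 99, 877]

Answer:
[2, 9, 8]
[2, 9, 8, 99, 877]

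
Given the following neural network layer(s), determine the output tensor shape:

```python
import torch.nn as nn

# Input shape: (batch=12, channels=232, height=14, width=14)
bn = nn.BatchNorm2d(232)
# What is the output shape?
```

Input: (12, 232, 14, 14) -> Output: (12, 232, 14, 14)

Answer: (12, 232, 14, 14)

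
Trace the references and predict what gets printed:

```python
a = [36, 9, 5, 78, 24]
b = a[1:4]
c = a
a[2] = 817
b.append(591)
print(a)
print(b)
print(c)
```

Key concept: slice vs alias.
Step by step:
`a = [36, 9, 5, 78, 24]` → a = [36, 9, 5, 78, 24]
`b = a[1:4]` → b = [9, 5, 78]
`c = a` → c = [36, 9, 5, 78, 24] (same object as a)
`a[2] = 817` → a = [36, 9, 817, 78, 24] (same object as c); c = [36, 9, 817, 78, 24] (same object as a)
`b.append(591)` → b = [9, 5, 78, 591]
`print(a)` → prints [36, 9, 817, 78, 24]
`print(b)` → prints [9, 5, 78, 591]
`print(c)` → prints [36, 9, 817, 78, 24]

Answer:
[36, 9, 817, 78, 24]
[9, 5, 78, 591]
[36, 9, 817, 78, 24]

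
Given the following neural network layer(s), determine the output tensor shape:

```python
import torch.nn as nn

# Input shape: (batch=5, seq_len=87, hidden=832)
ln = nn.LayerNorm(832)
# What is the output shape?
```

Input: (5, 87, 832) -> Output: (5, 87, 832)

Answer: (5, 87, 832)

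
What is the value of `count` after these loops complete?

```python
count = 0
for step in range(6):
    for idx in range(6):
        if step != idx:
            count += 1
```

6² - 6 (exclude diagonal)
`count` takes the values: 0 → 1 → 2 → 3 → 4 → 5 → 6 → 7 → 8 → 9 → 10 → 11 → 12 → 13 → 14 → 15 → 16 → 17 → 18 → 19 → 20 → 21 → 22 → 23 → 24 → 25 → 26 → 27 → 28 → 29 → 30

Answer: 30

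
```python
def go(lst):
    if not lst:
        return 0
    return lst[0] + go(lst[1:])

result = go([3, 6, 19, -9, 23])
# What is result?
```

3 + 6 + 19 + (-9) + 23 + 0 = 42

Answer: 42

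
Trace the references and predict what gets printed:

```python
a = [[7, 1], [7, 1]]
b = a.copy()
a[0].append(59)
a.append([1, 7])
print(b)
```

Key concept: shallow copy with nested lists.
Step by step:
`a = [[7, 1], [7, 1]]` → a = [[7, 1], [7, 1]]
`b = a.copy()` → b = [[7, 1], [7, 1]]
`a[0].append(59)` → a = [[7, 1, 59], [7, 1]]; b = [[7, 1, 59], [7, 1]]
`a.append([1, 7])` → a = [[7, 1, 59], [7, 1], [1, 7]]
`print(b)` → prints [[7, 1, 59], [7, 1]]

Answer: [[7, 1, 59], [7, 1]]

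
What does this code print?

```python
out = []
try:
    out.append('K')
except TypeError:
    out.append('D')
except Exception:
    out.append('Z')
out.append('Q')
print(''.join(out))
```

Execution trace: 'K' (try body, no exception) → 'Q' (after the try/except). Output: KQ

Answer: KQ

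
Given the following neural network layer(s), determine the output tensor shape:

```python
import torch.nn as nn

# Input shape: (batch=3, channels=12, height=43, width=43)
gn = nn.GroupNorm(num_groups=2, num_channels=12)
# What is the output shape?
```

Input: (3, 12, 43, 43) -> Output: (3, 12, 43, 43)

Answer: (3, 12, 43, 43)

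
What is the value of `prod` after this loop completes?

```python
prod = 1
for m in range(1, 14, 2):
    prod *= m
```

Product of 1, 3, 5, ... up to 13
`prod` takes the values: 1 → 3 → 15 → 105 → 945 → 10395 → 135135

Answer: 135135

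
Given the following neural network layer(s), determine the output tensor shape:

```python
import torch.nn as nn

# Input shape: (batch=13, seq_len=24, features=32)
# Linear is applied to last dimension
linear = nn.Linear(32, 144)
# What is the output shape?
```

Input: (13, 24, 32) -> Output: (13, 24, 144)

Answer: (13, 24, 144)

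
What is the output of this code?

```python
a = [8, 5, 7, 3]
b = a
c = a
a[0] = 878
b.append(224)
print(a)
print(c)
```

Key concept: multiple aliases.
Step by step:
`a = [8, 5, 7, 3]` → a = [8, 5, 7, 3]
`b = a` → b = [8, 5, 7, 3] (same object as a)
`c = a` → c = [8, 5, 7, 3] (same object as a, b)
`a[0] = 878` → a = [878, 5, 7, 3] (same object as b, c); b = [878, 5, 7, 3] (same object as a, c); c = [878, 5, 7, 3] (same object as a, b)
`b.append(224)` → a = [878, 5, 7, 3, 224] (same object as b, c); b = [878, 5, 7, 3, 224] (same object as a, c); c = [878, 5, 7, 3, 224] (same object as a, b)
`print(a)` → prints [878, 5, 7, 3, 224]
`print(c)` → prints [878, 5, 7, 3, 224]

Answer:
[878, 5, 7, 3, 224]
[878, 5, 7, 3, 224]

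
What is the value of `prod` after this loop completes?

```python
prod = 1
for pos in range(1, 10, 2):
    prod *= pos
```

Product of 1, 3, 5, ... up to 9
`prod` takes the values: 1 → 3 → 15 → 105 → 945

Answer: 945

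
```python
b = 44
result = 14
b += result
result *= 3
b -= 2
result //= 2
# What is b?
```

Trace:
`b = 44` → b = 44
`result = 14` → result = 14
`b += result` → b = 58
`result *= 3` → result = 42
`b -= 2` → b = 56
`result //= 2` → result = 21
So b = 56

Answer: 56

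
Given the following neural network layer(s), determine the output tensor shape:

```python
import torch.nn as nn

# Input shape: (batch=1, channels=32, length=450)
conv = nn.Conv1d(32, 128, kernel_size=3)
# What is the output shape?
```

Input: (1, 32, 450) -> Output: (1, 128, 448)

Answer: (1, 128, 448)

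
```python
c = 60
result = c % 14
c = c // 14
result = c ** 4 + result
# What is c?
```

Trace:
`c = 60` → c = 60
`result = c % 14` → result = 4
`c = c // 14` → c = 4
`result = c ** 4 + result` → result = 260
So c = 4

Answer: 4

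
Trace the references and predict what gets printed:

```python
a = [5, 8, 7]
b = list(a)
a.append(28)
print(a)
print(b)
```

Key concept: list() constructor creates copy.
Step by step:
`a = [5, 8, 7]` → a = [5, 8, 7]
`b = list(a)` → b = [5, 8, 7]
`a.append(28)` → a = [5, 8, 7, 28]
`print(a)` → prints [5, 8, 7, 28]
`print(b)` → prints [5, 8, 7]

Answer:
[5, 8, 7, 28]
[5, 8, 7]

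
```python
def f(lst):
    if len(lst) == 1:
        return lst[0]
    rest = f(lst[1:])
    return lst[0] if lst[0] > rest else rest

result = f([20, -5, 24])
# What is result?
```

Recursive max over [20, -5, 24] = 24

Answer: 24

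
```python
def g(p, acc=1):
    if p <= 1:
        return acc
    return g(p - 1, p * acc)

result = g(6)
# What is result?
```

Accumulator trace (n, acc): (6, 1) -> (5, 6) -> (4, 30) -> (3, 120) -> (2, 360) -> (1, 720) -> return 720

Answer: 720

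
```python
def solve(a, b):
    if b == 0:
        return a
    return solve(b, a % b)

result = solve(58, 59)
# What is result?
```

solve(58, 59) -> solve(59, 58) -> solve(58, 1) -> solve(1, 0) -> 1

Answer: 1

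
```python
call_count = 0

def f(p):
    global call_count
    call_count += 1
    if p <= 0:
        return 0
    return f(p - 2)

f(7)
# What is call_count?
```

Linear recursion stepping by 2: 5 calls from p=7 down to ≤0.

Answer: 5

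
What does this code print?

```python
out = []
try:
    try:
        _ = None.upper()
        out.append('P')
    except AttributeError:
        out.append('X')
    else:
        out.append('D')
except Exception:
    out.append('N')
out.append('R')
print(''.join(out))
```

Execution trace: 'X' (inner except AttributeError) → 'R' (after the try/except). Output: XR

Answer: XR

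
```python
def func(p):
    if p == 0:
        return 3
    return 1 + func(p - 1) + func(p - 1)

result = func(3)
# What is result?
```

func(p) = 1 + 2·func(p-1), func(0)=3. Closed form: (3+1)·2^3 - 1 = 31.

Answer: 31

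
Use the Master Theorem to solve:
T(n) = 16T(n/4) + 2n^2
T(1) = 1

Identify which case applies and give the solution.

a=16, b=4, f(n)=2n^2. log_4(16) = 2. Since c=2 = 2, Case 2 applies: T(n) = Θ(n^log_b(a) · log n) = O(n^2 log n).

Answer: O(n^2 log n) - Case 2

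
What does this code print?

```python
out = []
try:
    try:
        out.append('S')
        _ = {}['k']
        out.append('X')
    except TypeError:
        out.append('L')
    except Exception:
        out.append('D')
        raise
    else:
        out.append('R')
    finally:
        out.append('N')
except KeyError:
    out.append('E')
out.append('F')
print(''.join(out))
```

Execution trace: 'S' (try body) → 'D' (except Exception) → 'N' (finally) → 'E' (outer except KeyError) → 'F' (after the try/except). Output: SDNEF

Answer: SDNEF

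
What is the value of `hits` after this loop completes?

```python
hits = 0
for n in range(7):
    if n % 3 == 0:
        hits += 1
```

Count numbers divisible by 3 in range(7)
`hits` takes the values: 0 → 1 → 2 → 3

Answer: 3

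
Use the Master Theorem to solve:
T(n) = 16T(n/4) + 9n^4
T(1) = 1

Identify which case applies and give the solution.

a=16, b=4, f(n)=9n^4. log_4(16) = 2. Since c=4 > 2 and the regularity condition holds (16(n/4)^4 = (16/4^4)n^4 with 16/4^4 < 1), Case 3 applies: T(n) = Θ(f(n)) = O(n^4).

Answer: O(n^4) - Case 3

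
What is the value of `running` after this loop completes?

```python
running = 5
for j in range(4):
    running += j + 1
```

Start at 5, add 1 to 4 = 15
`running` takes the values: 5 → 6 → 8 → 11 → 15

Answer: 15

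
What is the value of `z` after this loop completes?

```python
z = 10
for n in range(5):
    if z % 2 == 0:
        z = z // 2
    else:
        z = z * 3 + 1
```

Collatz-style transformation from 10
`z` takes the values: 10 → 5 → 16 → 8 → 4 → 2

Answer: 2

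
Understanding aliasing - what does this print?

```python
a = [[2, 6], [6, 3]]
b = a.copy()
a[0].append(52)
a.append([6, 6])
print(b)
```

Key concept: shallow copy with nested lists.
Step by step:
`a = [[2, 6], [6, 3]]` → a = [[2, 6], [6, 3]]
`b = a.copy()` → b = [[2, 6], [6, 3]]
`a[0].append(52)` → a = [[2, 6, 52], [6, 3]]; b = [[2, 6, 52], [6, 3]]
`a.append([6, 6])` → a = [[2, 6, 52], [6, 3], [6, 6]]
`print(b)` → prints [[2, 6, 52], [6, 3]]

Answer: [[2, 6, 52], [6, 3]]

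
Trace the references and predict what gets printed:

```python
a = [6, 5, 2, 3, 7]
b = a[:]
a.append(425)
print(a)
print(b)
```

Key concept: slice [:] creates copy.
Step by step:
`a = [6, 5, 2, 3, 7]` → a = [6, 5, 2, 3, 7]
`b = a[:]` → b = [6, 5, 2, 3, 7]
`a.append(425)` → a = [6, 5, 2, 3, 7, 425]
`print(a)` → prints [6, 5, 2, 3, 7, 425]
`print(b)` → prints [6, 5, 2, 3, 7]

Answer:
[6, 5, 2, 3, 7, 425]
[6, 5, 2, 3, 7]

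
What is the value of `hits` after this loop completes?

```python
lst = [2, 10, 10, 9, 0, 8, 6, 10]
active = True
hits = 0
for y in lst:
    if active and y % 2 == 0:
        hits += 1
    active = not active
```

Count even values at even positions
`hits` takes the values: 0 → 1 → 2 → 3 → 4

Answer: 4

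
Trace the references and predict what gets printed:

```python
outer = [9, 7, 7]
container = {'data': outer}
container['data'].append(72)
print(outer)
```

Key concept: dict holds reference to list.
Step by step:
`outer = [9, 7, 7]` → outer = [9, 7, 7]
`container = {'data': outer}` → container = {'data': [9, 7, 7]}
`container['data'].append(72)` → outer = [9, 7, 7, 72]; container = {'data': [9, 7, 7, 72]}
`print(outer)` → prints [9, 7, 7, 72]

Answer: [9, 7, 7, 72]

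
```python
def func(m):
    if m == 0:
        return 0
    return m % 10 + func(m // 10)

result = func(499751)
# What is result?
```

Sum of digits of 499751: 1 + 5 + 7 + 9 + 9 + 4 = 35

Answer: 35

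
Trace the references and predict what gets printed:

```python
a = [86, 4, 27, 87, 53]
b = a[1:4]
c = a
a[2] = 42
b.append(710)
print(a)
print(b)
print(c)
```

Key concept: slice vs alias.
Step by step:
`a = [86, 4, 27, 87, 53]` → a = [86, 4, 27, 87, 53]
`b = a[1:4]` → b = [4, 27, 87]
`c = a` → c = [86, 4, 27, 87, 53] (same object as a)
`a[2] = 42` → a = [86, 4, 42, 87, 53] (same object as c); c = [86, 4, 42, 87, 53] (same object as a)
`b.append(710)` → b = [4, 27, 87, 710]
`print(a)` → prints [86, 4, 42, 87, 53]
`print(b)` → prints [4, 27, 87, 710]
`print(c)` → prints [86, 4, 42, 87, 53]

Answer:
[86, 4, 42, 87, 53]
[4, 27, 87, 710]
[86, 4, 42, 87, 53]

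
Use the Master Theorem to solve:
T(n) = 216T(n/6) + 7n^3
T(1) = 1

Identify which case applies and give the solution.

a=216, b=6, f(n)=7n^3. log_6(216) = 3. Since c=3 = 3, Case 2 applies: T(n) = Θ(n^log_b(a) · log n) = O(n^3 log n).

Answer: O(n^3 log n) - Case 2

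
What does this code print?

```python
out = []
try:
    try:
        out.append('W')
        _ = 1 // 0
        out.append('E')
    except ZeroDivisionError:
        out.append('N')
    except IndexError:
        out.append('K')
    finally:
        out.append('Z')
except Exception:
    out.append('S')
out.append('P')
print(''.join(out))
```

Execution trace: 'W' (inner try body) → 'N' (inner except ZeroDivisionError) → 'Z' (inner finally) → 'P' (after the try/except). Output: WNZP

Answer: WNZP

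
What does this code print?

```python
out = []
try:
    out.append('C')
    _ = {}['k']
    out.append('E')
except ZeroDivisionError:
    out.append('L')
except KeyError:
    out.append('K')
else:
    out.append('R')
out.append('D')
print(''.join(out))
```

Execution trace: 'C' (try body) → 'K' (except KeyError) → 'D' (after the try/except). Output: CKD

Answer: CKD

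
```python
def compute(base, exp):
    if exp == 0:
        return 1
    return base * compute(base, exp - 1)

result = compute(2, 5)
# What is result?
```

compute(2, 5) = 2 * 2 * 2 * 2 * 2 = 32

Answer: 32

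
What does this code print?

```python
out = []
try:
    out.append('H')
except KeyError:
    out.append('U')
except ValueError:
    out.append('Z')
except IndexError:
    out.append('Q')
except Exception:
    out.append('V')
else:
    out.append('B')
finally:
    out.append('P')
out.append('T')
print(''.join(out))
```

Execution trace: 'H' (try body, no exception) → 'B' (else) → 'P' (finally) → 'T' (after the try/except). Output: HBPT

Answer: HBPT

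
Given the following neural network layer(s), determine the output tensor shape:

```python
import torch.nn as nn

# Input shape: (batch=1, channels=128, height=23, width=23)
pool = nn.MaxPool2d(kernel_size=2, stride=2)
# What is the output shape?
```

Input: (1, 128, 23, 23) -> Output: (1, 128, 11, 11)

Answer: (1, 128, 11, 11)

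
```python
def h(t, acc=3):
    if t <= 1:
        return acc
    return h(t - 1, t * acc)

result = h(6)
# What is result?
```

Accumulator trace (n, acc): (6, 3) -> (5, 18) -> (4, 90) -> (3, 360) -> (2, 1080) -> (1, 2160) -> return 2160

Answer: 2160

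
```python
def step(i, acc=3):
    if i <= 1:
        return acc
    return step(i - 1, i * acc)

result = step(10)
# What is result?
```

Accumulator trace (n, acc): (10, 3) -> (9, 30) -> (8, 270) -> (7, 2160) -> (6, 15120) -> (5, 90720) -> (4, 453600) -> (3, 1814400) -> (2, 5443200) -> (1, 10886400) -> return 10886400

Answer: 10886400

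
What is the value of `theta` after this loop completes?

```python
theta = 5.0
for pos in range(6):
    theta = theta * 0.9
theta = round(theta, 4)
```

Exponential decay: 5.0 * 0.9^6
`theta` takes the values: 5.0 → 4.5 → 4.05 → 3.645 → 3.2805 → 2.95245 → 2.657205 → 2.6572

Answer: 2.6572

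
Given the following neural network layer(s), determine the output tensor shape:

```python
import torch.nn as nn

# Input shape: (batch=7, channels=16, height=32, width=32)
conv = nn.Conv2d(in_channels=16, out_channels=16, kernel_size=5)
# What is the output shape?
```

Input: (7, 16, 32, 32) -> Output: (7, 16, 28, 28)

Answer: (7, 16, 28, 28)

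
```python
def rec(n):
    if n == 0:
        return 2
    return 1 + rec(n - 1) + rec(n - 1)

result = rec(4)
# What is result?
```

rec(n) = 1 + 2·rec(n-1), rec(0)=2. Closed form: (2+1)·2^4 - 1 = 47.

Answer: 47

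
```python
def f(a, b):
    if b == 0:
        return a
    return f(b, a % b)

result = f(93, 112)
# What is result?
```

f(93, 112) -> f(112, 93) -> f(93, 19) -> f(19, 17) -> f(17, 2) -> f(2, 1) -> f(1, 0) -> 1

Answer: 1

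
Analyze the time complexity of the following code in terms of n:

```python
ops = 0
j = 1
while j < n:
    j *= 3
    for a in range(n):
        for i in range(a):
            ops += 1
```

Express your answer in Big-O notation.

Each loop level contributes: log n × n × n. Multiplying the contributions gives O(n^2 log n).

Answer: O(n^2 log n)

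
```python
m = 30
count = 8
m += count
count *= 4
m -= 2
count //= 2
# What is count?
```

Trace:
`m = 30` → m = 30
`count = 8` → count = 8
`m += count` → m = 38
`count *= 4` → count = 32
`m -= 2` → m = 36
`count //= 2` → count = 16
So count = 16

Answer: 16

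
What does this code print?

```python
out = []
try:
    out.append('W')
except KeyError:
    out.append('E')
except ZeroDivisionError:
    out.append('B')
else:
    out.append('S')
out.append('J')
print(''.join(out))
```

Execution trace: 'W' (try body, no exception) → 'S' (else) → 'J' (after the try/except). Output: WSJ

Answer: WSJ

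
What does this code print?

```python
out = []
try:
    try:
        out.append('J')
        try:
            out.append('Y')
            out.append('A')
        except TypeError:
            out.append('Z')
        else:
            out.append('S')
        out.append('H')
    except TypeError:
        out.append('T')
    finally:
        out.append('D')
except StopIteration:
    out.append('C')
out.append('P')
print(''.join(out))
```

Execution trace: 'J' (try body) → 'Y' (inner try body) → 'A' (inner try body, no exception) → 'S' (inner else) → 'H' (try body, no exception) → 'D' (finally) → 'P' (after the try/except). Output: JYASHDP

Answer: JYASHDP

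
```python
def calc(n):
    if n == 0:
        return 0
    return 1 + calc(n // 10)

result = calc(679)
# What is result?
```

Count of digits of 679: 3

Answer: 3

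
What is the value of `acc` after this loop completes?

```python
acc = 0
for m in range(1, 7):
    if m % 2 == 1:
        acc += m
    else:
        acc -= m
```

Add odd, subtract even
`acc` takes the values: 0 → 1 → -1 → 2 → -2 → 3 → -3

Answer: -3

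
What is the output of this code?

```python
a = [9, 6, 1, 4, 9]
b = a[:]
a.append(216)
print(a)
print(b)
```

Key concept: slice [:] creates copy.
Step by step:
`a = [9, 6, 1, 4, 9]` → a = [9, 6, 1, 4, 9]
`b = a[:]` → b = [9, 6, 1, 4, 9]
`a.append(216)` → a = [9, 6, 1, 4, 9, 216]
`print(a)` → prints [9, 6, 1, 4, 9, 216]
`print(b)` → prints [9, 6, 1, 4, 9]

Answer:
[9, 6, 1, 4, 9, 216]
[9, 6, 1, 4, 9]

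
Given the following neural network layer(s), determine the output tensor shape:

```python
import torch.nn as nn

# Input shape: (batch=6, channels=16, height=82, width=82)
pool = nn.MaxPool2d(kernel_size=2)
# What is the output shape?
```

Input: (6, 16, 82, 82) -> Output: (6, 16, 41, 41)

Answer: (6, 16, 41, 41)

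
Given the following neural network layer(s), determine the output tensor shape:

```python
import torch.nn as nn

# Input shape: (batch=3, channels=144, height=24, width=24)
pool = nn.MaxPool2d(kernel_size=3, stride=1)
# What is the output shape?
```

Input: (3, 144, 24, 24) -> Output: (3, 144, 22, 22)

Answer: (3, 144, 22, 22)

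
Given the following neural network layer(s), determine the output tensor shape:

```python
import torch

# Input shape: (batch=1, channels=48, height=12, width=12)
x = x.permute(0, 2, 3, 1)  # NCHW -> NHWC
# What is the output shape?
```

Input: (1, 48, 12, 12) -> Output: (1, 12, 12, 48)

Answer: (1, 12, 12, 48)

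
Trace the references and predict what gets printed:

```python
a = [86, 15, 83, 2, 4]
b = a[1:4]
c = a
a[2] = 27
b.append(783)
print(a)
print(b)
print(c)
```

Key concept: slice vs alias.
Step by step:
`a = [86, 15, 83, 2, 4]` → a = [86, 15, 83, 2, 4]
`b = a[1:4]` → b = [15, 83, 2]
`c = a` → c = [86, 15, 83, 2, 4] (same object as a)
`a[2] = 27` → a = [86, 15, 27, 2, 4] (same object as c); c = [86, 15, 27, 2, 4] (same object as a)
`b.append(783)` → b = [15, 83, 2, 783]
`print(a)` → prints [86, 15, 27, 2, 4]
`print(b)` → prints [15, 83, 2, 783]
`print(c)` → prints [86, 15, 27, 2, 4]

Answer:
[86, 15, 27, 2, 4]
[15, 83, 2, 783]
[86, 15, 27, 2, 4]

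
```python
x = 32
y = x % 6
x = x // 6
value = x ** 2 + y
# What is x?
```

Trace:
`x = 32` → x = 32
`y = x % 6` → y = 2
`x = x // 6` → x = 5
`value = x ** 2 + y` → value = 27
So x = 5

Answer: 5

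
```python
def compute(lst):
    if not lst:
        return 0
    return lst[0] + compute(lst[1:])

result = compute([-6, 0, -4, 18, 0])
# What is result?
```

(-6) + 0 + (-4) + 18 + 0 + 0 = 8

Answer: 8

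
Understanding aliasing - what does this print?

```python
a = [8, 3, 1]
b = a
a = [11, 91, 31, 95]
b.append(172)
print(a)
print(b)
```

Key concept: rebinding vs mutation: a is rebound to a new list, b still points at the original.
Step by step:
`a = [8, 3, 1]` → a = [8, 3, 1]
`b = a` → b = [8, 3, 1] (same object as a)
`a = [11, 91, 31, 95]` → a = [11, 91, 31, 95]
`b.append(172)` → b = [8, 3, 1, 172]
`print(a)` → prints [11, 91, 31, 95]
`print(b)` → prints [8, 3, 1, 172]

Answer:
[11, 91, 31, 95]
[8, 3, 1, 172]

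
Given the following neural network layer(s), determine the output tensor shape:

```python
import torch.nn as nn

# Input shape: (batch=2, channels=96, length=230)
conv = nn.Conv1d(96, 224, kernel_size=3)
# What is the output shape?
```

Input: (2, 96, 230) -> Output: (2, 224, 228)

Answer: (2, 224, 228)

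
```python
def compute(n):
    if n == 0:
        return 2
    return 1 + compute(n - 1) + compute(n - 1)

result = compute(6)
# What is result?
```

compute(n) = 1 + 2·compute(n-1), compute(0)=2. Closed form: (2+1)·2^6 - 1 = 191.

Answer: 191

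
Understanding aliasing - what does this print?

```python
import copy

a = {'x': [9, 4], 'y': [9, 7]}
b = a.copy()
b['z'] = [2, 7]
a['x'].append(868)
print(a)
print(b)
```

Key concept: shallow copy of dict with mutable values.
Step by step:
`a = {'x': [9, 4], 'y': [9, 7]}` → a = {'x': [9, 4], 'y': [9, 7]}
`b = a.copy()` → b = {'x': [9, 4], 'y': [9, 7]}
`b['z'] = [2, 7]` → b = {'x': [9, 4], 'y': [9, 7], 'z': [2, 7]}
`a['x'].append(868)` → a = {'x': [9, 4, 868], 'y': [9, 7]}; b = {'x': [9, 4, 868], 'y': [9, 7], 'z': [2, 7]}
`print(a)` → prints {'x': [9, 4, 868], 'y': [9, 7]}
`print(b)` → prints {'x': [9, 4, 868], 'y': [9, 7], 'z': [2, 7]}

Answer:
{'x': [9, 4, 868], 'y': [9, 7]}
{'x': [9, 4, 868], 'y': [9, 7], 'z': [2, 7]}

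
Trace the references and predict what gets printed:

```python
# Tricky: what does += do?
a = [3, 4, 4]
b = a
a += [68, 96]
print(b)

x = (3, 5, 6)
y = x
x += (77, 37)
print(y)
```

Key concept: += behavior differs for mutable vs immutable.
Step by step:
`a = [3, 4, 4]` → a = [3, 4, 4]
`b = a` → b = [3, 4, 4] (same object as a)
`a += [68, 96]` → a = [3, 4, 4, 68, 96] (same object as b); b = [3, 4, 4, 68, 96] (same object as a)
`print(b)` → prints [3, 4, 4, 68, 96]
`x = (3, 5, 6)` → x = (3, 5, 6)
`y = x` → y = (3, 5, 6)
`x += (77, 37)` → x = (3, 5, 6, 77, 37)
`print(y)` → prints (3, 5, 6)

Answer:
[3, 4, 4, 68, 96]
(3, 5, 6)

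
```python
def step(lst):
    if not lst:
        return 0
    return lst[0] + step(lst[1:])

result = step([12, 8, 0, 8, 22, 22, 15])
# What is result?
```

12 + 8 + 0 + 8 + 22 + 22 + 15 + 0 = 87

Answer: 87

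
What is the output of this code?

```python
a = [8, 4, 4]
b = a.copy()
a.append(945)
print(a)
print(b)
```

Key concept: list.copy() creates independent copy.
Step by step:
`a = [8, 4, 4]` → a = [8, 4, 4]
`b = a.copy()` → b = [8, 4, 4]
`a.append(945)` → a = [8, 4, 4, 945]
`print(a)` → prints [8, 4, 4, 945]
`print(b)` → prints [8, 4, 4]

Answer:
[8, 4, 4, 945]
[8, 4, 4]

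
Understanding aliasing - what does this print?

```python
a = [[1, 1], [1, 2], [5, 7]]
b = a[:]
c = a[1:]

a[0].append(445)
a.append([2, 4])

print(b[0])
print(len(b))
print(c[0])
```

Key concept: slice with nested mutation.
Step by step:
`a = [[1, 1], [1, 2], [5, 7]]` → a = [[1, 1], [1, 2], [5, 7]]
`b = a[:]` → b = [[1, 1], [1, 2], [5, 7]]
`c = a[1:]` → c = [[1, 2], [5, 7]]
`a[0].append(445)` → a = [[1, 1, 445], [1, 2], [5, 7]]; b = [[1, 1, 445], [1, 2], [5, 7]]
`a.append([2, 4])` → a = [[1, 1, 445], [1, 2], [5, 7], [2, 4]]
`print(b[0])` → prints [1, 1, 445]
`print(len(b))` → prints 3
`print(c[0])` → prints [1, 2]

Answer:
[1, 1, 445]
3
[1, 2]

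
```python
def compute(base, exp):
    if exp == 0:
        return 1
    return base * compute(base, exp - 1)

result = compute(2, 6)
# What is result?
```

compute(2, 6) = 2 * 2 * 2 * 2 * 2 * 2 = 64

Answer: 64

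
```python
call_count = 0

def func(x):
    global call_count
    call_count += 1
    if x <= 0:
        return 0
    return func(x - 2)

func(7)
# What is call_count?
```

Linear recursion stepping by 2: 5 calls from x=7 down to ≤0.

Answer: 5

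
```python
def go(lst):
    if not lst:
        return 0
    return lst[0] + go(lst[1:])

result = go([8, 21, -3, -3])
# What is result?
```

8 + 21 + (-3) + (-3) + 0 = 23

Answer: 23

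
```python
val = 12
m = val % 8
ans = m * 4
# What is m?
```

Trace:
`val = 12` → val = 12
`m = val % 8` → m = 4
`ans = m * 4` → ans = 16
So m = 4

Answer: 4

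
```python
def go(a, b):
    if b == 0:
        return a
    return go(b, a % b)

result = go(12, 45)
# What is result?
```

go(12, 45) -> go(45, 12) -> go(12, 9) -> go(9, 3) -> go(3, 0) -> 3

Answer: 3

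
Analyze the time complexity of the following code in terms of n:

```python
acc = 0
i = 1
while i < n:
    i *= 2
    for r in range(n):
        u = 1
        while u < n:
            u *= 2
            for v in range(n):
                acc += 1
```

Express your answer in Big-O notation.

Each loop level contributes: log n × n × log n × n. Multiplying the contributions gives O(n^2 log² n).

Answer: O(n^2 log² n)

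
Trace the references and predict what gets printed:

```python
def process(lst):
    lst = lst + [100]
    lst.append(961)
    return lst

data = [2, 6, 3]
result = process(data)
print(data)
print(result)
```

Key concept: rebinding parameter vs mutation.
Step by step:
`data = [2, 6, 3]` → data = [2, 6, 3]
`result = process(data)` → result = [2, 6, 3, 100, 961]
`print(data)` → prints [2, 6, 3]
`print(result)` → prints [2, 6, 3, 100, 961]

Answer:
[2, 6, 3]
[2, 6, 3, 100, 961]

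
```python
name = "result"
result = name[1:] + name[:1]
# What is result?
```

Trace:
`name = "result"` → name = 'result'
`result = name[1:] + name[:1]` → result = 'esultr'
So result = 'esultr'

Answer: 'esultr'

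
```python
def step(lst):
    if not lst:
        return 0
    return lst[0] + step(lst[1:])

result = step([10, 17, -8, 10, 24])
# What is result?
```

10 + 17 + (-8) + 10 + 24 + 0 = 53

Answer: 53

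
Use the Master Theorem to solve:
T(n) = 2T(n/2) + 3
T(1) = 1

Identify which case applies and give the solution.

a=2, b=2, f(n)=3. log_2(2) = 1. Since c=0 < 1, Case 1 applies: T(n) = Θ(n^log_b(a)) = O(n).

Answer: O(n) - Case 1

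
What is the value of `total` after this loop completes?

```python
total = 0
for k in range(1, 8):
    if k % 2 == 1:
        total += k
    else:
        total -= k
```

Add odd, subtract even
`total` takes the values: 0 → 1 → -1 → 2 → -2 → 3 → -3 → 4

Answer: 4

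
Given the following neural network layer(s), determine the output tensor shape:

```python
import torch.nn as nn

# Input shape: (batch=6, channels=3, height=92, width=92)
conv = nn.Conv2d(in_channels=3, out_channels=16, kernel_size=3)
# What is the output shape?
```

Input: (6, 3, 92, 92) -> Output: (6, 16, 90, 90)

Answer: (6, 16, 90, 90)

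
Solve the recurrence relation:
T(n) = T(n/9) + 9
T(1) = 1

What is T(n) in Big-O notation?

Each step divides n by 9 and adds 9. After log_9(n) steps we reach T(1)=1. So T(n) = 9·log_9(n) + 1 = O(log n).

Answer: O(log n)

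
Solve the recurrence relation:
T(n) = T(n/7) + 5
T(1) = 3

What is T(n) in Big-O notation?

Each step divides n by 7 and adds 5. After log_7(n) steps we reach T(1)=3. So T(n) = 5·log_7(n) + 3 = O(log n).

Answer: O(log n)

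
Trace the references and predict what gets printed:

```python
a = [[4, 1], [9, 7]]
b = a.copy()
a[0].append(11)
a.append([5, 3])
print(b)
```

Key concept: shallow copy with nested lists.
Step by step:
`a = [[4, 1], [9, 7]]` → a = [[4, 1], [9, 7]]
`b = a.copy()` → b = [[4, 1], [9, 7]]
`a[0].append(11)` → a = [[4, 1, 11], [9, 7]]; b = [[4, 1, 11], [9, 7]]
`a.append([5, 3])` → a = [[4, 1, 11], [9, 7], [5, 3]]
`print(b)` → prints [[4, 1, 11], [9, 7]]

Answer: [[4, 1, 11], [9, 7]]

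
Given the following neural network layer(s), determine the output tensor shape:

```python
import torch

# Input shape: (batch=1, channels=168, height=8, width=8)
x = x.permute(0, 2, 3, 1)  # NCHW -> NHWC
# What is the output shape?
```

Input: (1, 168, 8, 8) -> Output: (1, 8, 8, 168)

Answer: (1, 8, 8, 168)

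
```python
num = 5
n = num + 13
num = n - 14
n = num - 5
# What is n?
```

Trace:
`num = 5` → num = 5
`n = num + 13` → n = 18
`num = n - 14` → num = 4
`n = num - 5` → n = -1
So n = -1

Answer: -1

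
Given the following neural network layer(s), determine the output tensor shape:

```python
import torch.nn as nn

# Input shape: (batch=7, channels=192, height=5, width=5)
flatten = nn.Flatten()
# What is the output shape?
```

Input: (7, 192, 5, 5) -> Output: (7, 4800)

Answer: (7, 4800)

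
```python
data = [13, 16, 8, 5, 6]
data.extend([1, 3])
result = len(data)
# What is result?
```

Trace:
`data = [13, 16, 8, 5, 6]` → data = [13, 16, 8, 5, 6]
`data.extend([1, 3])` → data = [13, 16, 8, 5, 6, 1, 3]
`result = len(data)` → result = 7
So result = 7

Answer: 7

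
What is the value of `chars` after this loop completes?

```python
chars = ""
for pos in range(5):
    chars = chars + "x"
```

Repeat 'x' 5 times
`chars` takes the values: "" → "x" → "xx" → "xxx" → "xxxx" → "xxxxx"

Answer: "xxxxx"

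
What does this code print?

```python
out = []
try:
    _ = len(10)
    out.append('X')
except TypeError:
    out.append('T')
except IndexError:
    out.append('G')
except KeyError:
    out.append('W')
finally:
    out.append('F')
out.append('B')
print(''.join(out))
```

Execution trace: 'T' (except TypeError) → 'F' (finally) → 'B' (after the try/except). Output: TFB

Answer: TFB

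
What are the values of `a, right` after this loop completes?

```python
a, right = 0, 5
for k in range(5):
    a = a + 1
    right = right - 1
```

a goes 0→5, right goes 5→0
`a, right` takes the values: (0, 5) → (1, 5) → (1, 4) → (2, 4) → (2, 3) → (3, 3) → (3, 2) → (4, 2) → (4, 1) → (5, 1) → (5, 0)

Answer: 5, 0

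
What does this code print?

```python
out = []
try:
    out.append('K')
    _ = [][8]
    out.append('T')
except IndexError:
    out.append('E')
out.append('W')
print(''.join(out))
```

Execution trace: 'K' (try body) → 'E' (except IndexError) → 'W' (after the try/except). Output: KEW

Answer: KEW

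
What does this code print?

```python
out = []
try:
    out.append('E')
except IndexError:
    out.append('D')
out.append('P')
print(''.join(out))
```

Execution trace: 'E' (try body, no exception) → 'P' (after the try/except). Output: EP

Answer: EP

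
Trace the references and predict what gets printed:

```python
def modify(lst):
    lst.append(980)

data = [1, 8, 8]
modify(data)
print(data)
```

Key concept: function modifies passed list.
Step by step:
`data = [1, 8, 8]` → data = [1, 8, 8]
`modify(data)` → data = [1, 8, 8, 980]
`print(data)` → prints [1, 8, 8, 980]

Answer: [1, 8, 8, 980]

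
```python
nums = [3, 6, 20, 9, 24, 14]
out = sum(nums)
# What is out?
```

Trace:
`nums = [3, 6, 20, 9, 24, 14]` → nums = [3, 6, 20, 9, 24, 14]
`out = sum(nums)` → out = 76
So out = 76

Answer: 76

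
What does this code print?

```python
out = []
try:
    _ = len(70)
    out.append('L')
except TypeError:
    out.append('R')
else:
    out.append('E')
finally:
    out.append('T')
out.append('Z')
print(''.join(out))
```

Execution trace: 'R' (except TypeError) → 'T' (finally) → 'Z' (after the try/except). Output: RTZ

Answer: RTZ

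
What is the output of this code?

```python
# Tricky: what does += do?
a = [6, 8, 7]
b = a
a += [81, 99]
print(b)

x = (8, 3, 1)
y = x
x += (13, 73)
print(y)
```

Key concept: += behavior differs for mutable vs immutable.
Step by step:
`a = [6, 8, 7]` → a = [6, 8, 7]
`b = a` → b = [6, 8, 7] (same object as a)
`a += [81, 99]` → a = [6, 8, 7, 81, 99] (same object as b); b = [6, 8, 7, 81, 99] (same object as a)
`print(b)` → prints [6, 8, 7, 81, 99]
`x = (8, 3, 1)` → x = (8, 3, 1)
`y = x` → y = (8, 3, 1)
`x += (13, 73)` → x = (8, 3, 1, 13, 73)
`print(y)` → prints (8, 3, 1)

Answer:
[6, 8, 7, 81, 99]
(8, 3, 1)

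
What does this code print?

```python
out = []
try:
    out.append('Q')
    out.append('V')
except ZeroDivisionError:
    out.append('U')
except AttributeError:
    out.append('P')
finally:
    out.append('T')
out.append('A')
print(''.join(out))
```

Execution trace: 'Q' (try body) → 'V' (try body, no exception) → 'T' (finally) → 'A' (after the try/except). Output: QVTA

Answer: QVTA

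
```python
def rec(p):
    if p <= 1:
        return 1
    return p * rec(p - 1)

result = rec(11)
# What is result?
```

rec(11) = 11 * 10 * 9 * 8 * 7 * 6 * 5 * 4 * 3 * 2 * 1 = 39916800

Answer: 39916800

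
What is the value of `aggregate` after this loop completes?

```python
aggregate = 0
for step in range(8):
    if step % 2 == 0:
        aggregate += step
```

Sum of even numbers 0 to 7
`aggregate` takes the values: 0 → 2 → 6 → 12

Answer: 12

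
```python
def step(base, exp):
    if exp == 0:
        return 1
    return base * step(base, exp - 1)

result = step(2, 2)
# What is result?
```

step(2, 2) = 2 * 2 = 4

Answer: 4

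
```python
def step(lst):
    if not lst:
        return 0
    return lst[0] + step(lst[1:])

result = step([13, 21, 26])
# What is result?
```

13 + 21 + 26 + 0 = 60

Answer: 60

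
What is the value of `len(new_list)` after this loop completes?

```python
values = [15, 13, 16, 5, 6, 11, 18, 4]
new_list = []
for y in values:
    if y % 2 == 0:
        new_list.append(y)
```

Count even numbers in [15, 13, 16, 5, 6, 11, 18, 4]
`new_list` takes the values: [] → [16] → [16, 6] → [16, 6, 18] → [16, 6, 18, 4]
So `len(new_list)` = 4

Answer: 4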